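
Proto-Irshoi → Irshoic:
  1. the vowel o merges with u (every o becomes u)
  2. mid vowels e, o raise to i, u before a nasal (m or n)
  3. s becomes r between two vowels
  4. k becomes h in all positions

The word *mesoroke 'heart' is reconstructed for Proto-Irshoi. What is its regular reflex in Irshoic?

Irshoic: start from *mesoroke.
  rule 1 (vowel merger): mesoroke → mesuruke
  rule 2: no change — mesuruke
  rule 3 (rhotacism): mesuruke → meruruke
  rule 4 (unconditioned shift): meruruke → meruruhe
  ⇒ Irshoic meruruhe

meruruhe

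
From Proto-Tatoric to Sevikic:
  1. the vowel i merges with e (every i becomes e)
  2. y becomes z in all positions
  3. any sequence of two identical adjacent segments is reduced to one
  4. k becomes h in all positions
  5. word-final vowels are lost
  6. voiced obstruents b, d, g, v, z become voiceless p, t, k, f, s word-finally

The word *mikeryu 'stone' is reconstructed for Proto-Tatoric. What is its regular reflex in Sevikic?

mehers

Sevikic: *mikeryu
  mikeryu → mekeryu   [vowel merger]
  mekeryu → mekerzu   [unconditioned shift]
  mekerzu (rule 3 does not apply)
  mekerzu → meherzu   [unconditioned shift]
  meherzu → meherz   [apocope]
  meherz → mehers   [final devoicing]
  giving Sevikic mehers.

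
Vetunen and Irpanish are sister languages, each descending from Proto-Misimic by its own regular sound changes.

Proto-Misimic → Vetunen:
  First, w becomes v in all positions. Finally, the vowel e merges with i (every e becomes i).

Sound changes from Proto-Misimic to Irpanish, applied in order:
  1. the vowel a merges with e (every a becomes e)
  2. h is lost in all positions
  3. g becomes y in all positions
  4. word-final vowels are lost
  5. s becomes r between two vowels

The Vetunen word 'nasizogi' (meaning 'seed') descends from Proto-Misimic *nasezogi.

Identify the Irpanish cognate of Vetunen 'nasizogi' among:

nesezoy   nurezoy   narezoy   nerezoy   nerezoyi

Irpanish: *nasezogi > nesezogi > nesezoyi > nesezoy > nerezoy  (by vowel merger, unconditioned shift, apocope, rhotacism)
Only 'nerezoy' matches the regular Irpanish development of *nasezogi.

nerezoy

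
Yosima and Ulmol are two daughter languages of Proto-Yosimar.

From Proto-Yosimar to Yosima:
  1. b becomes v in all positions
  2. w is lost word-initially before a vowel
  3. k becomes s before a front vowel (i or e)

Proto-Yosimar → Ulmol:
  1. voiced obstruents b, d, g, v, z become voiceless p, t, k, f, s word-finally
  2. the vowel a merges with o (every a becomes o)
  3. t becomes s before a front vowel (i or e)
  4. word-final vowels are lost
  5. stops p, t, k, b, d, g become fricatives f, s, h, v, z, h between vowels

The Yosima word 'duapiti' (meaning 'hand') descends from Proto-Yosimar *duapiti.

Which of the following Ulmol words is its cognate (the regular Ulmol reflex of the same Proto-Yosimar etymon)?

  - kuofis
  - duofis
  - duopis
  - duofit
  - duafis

duofis

Ulmol: start from *duapiti.
  rule 1: no change — duapiti
  rule 2 (vowel merger): duapiti → duopiti
  rule 3 (palatalisation): duopiti → duopisi
  rule 4 (apocope): duopisi → duopis
  rule 5 (intervocalic lenition): duopis → duofis
  ⇒ Ulmol duofis
Among the options, 'duofis' alone shows every Ulmol change applied in order.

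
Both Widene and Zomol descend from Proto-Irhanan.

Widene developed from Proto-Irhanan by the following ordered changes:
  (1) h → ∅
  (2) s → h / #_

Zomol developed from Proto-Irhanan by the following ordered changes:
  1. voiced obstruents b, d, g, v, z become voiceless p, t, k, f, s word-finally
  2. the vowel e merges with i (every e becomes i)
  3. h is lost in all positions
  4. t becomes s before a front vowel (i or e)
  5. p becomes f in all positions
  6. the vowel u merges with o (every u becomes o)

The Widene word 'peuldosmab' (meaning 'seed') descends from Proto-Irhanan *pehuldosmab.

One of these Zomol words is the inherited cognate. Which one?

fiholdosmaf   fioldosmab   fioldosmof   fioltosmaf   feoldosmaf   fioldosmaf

Zomol: *pehuldosmab > pehuldosmap > pihuldosmap > piuldosmap > fiuldosmaf > fioldosmaf  (by final devoicing, vowel merger, h-loss, unconditioned shift, vowel merger)

fioldosmaf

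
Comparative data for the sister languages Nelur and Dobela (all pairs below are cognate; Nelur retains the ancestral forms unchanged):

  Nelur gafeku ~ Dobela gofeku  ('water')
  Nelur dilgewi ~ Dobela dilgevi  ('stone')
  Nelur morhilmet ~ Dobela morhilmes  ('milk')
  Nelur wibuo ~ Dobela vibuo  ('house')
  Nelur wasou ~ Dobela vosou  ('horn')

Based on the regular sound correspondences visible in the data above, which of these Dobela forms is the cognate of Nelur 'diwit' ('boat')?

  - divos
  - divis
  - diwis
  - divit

dilgewi ~ dilgevi — Nelur w corresponds to Dobela v between vowels (before a front vowel).
morhilmet ~ morhilmes — Nelur t corresponds to Dobela s word-finally.
Applying these to Nelur 'diwit':
  diwit → divit   (w→v between vowels (before a front vowel))
  divit → divis   (t→s word-finally)
So the Dobela cognate is 'divis'.

divis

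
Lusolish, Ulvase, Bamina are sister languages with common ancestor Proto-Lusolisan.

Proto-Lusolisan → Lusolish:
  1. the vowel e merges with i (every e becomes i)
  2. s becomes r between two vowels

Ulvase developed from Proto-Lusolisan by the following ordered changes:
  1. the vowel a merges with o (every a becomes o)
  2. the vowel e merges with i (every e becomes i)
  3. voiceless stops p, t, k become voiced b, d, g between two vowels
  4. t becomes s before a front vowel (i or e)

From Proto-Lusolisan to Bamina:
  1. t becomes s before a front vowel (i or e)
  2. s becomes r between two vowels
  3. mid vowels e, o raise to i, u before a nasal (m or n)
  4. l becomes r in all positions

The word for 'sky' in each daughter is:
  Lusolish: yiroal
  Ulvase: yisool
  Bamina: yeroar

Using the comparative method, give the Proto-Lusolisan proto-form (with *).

*yesoal

Position 2: Lusolish has i, Ulvase has i, Bamina has e. Bamina preserves e here (none of its changes turn any other segment into e), so the proto-segment is *e.
Position 3: Lusolish has r, Ulvase has s, Bamina has r. Taking the neighbouring segments as reconstructed: Lusolish r could go back to *s or *r; Ulvase s can only go back to *s; Bamina r could go back to *s or *l or *r — the one source consistent with every daughter is *s.
This points to *yesoal. Verify forward in each daughter:
Lusolish: *yesoal > yisoal > yiroal  (by vowel merger, rhotacism)
Ulvase: start from *yesoal.
  rule 1 (vowel merger): yesoal → yesool
  rule 2 (vowel merger): yesool → yisool
  rule 3: no change — yisool
  rule 4: no change — yisool
  ⇒ Ulvase yisool
Bamina: *yesoal
  yesoal (rule 1 does not apply)
  yesoal → yeroal   [rhotacism]
  yeroal (rule 3 does not apply)
  yeroal → yeroar   [unconditioned shift]
  giving Bamina yeroar.
No other proto-form is consistent with every reflex, so the reconstruction is *yesoal.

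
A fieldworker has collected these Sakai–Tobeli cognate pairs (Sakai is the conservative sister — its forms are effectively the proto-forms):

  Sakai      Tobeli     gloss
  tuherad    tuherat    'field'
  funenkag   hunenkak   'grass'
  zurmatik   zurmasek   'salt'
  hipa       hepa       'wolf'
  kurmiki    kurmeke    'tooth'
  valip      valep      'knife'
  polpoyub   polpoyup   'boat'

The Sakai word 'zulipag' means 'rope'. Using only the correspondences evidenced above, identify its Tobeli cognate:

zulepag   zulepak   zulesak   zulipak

zulepak

hipa ~ hepa, valip ~ valep — Sakai i corresponds to Tobeli e after a consonant, before a labial obstruent.
funenkag ~ hunenkak — Sakai g corresponds to Tobeli k word-finally.
Applying these to Sakai 'zulipag':
  zulipag → zulepag   (i→e after a consonant, before a labial obstruent)
  zulepag → zulepak   (g→k word-finally)
So the Tobeli cognate is 'zulepak'.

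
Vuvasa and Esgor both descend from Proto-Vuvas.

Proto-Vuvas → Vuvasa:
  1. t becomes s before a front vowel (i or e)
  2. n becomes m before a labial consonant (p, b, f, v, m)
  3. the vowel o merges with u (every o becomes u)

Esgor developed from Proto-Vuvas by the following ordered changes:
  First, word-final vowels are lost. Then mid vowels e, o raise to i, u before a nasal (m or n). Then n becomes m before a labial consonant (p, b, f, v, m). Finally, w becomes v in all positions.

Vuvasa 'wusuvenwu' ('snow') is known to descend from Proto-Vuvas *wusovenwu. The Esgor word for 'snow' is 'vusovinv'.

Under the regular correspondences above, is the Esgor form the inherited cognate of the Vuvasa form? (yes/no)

Derive the expected Esgor reflex of *wusovenwu:
Esgor: *wusovenwu
  wusovenwu → wusovenw   [apocope]
  wusovenw → wusovinw   [pre-nasal raising]
  wusovinw (rule 3 does not apply)
  wusovinw → vusovinv   [unconditioned shift]
  giving Esgor vusovinv.
Esgor 'vusovinv' matches the regular reflex exactly, so the pair is cognate.

yes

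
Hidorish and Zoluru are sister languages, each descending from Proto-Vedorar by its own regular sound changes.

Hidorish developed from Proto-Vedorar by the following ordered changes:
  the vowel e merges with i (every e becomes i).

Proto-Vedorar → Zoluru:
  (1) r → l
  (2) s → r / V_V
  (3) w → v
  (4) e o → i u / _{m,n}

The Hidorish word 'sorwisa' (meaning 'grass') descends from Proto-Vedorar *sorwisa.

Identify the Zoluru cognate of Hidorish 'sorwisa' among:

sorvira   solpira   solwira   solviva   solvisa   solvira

Zoluru: *sorwisa > solwisa > solwira > solvira  (by unconditioned shift, rhotacism, unconditioned shift)
Only 'solvira' matches the regular Zoluru development of *sorwisa.

solvira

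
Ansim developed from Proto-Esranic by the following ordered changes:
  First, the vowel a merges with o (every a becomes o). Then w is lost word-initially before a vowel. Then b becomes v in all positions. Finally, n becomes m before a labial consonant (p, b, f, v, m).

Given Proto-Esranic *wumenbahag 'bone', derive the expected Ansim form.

umemvohog

Ansim: *wumenbahag
  wumenbahag → wumenbohog   [vowel merger]
  wumenbohog → umenbohog   [glide loss]
  umenbohog → umenvohog   [unconditioned shift]
  umenvohog → umemvohog   [nasal place assimilation]
  giving Ansim umemvohog.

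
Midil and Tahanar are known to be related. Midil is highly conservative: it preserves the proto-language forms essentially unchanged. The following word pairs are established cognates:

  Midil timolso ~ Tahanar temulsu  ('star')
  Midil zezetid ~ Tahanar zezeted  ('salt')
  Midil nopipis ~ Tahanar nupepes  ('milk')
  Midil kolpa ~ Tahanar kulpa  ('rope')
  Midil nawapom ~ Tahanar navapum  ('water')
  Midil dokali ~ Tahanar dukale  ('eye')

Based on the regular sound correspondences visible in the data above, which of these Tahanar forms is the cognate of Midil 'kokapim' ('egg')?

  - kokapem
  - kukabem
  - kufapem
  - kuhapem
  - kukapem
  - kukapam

kukapem

timolso ~ temulsu, kolpa ~ kulpa — Midil o corresponds to Tahanar u after a consonant, before a consonant other than r, m, n, p, b, f, v.
timolso ~ temulsu — Midil i corresponds to Tahanar e after a consonant, before a nasal.
Applying these to Midil 'kokapim':
  kokapim → kukapim   (o→u after a consonant, before a consonant other than r, m, n, p, b, f, v)
  kukapim → kukapem   (i→e after a consonant, before a nasal)
So the Tahanar cognate is 'kukapem'.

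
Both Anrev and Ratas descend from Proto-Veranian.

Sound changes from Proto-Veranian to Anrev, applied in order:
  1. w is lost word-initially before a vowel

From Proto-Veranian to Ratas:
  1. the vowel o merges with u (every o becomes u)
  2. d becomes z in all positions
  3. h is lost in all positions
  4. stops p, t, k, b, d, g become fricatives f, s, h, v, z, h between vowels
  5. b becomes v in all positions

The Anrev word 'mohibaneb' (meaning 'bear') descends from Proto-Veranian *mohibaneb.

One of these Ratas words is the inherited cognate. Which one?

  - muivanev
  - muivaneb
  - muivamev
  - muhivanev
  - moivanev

muivanev

Ratas: *mohibaneb > muhibaneb > muibaneb > muivaneb > muivanev  (by vowel merger, h-loss, intervocalic lenition, unconditioned shift)
Only 'muivanev' matches the regular Ratas development of *mohibaneb.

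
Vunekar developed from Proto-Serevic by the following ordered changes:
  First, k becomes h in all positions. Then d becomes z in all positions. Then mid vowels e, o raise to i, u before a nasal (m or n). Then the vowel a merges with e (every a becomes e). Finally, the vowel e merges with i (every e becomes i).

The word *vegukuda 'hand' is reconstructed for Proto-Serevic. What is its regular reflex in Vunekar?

Vunekar: *vegukuda
  vegukuda → veguhuda   [unconditioned shift]
  veguhuda → veguhuza   [unconditioned shift]
  veguhuza (rule 3 does not apply)
  veguhuza → veguhuze   [vowel merger]
  veguhuze → viguhuzi   [vowel merger]
  giving Vunekar viguhuzi.

viguhuzi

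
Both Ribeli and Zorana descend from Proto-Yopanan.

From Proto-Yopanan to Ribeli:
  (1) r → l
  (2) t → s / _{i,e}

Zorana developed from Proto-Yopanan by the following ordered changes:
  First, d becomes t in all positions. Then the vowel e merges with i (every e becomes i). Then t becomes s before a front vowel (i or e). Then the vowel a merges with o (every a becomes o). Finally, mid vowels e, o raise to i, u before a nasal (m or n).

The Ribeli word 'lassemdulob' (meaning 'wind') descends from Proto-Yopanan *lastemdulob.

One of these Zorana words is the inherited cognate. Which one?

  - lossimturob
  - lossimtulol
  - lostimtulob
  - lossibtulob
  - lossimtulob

Zorana: *lastemdulob > lastemtulob > lastimtulob > lassimtulob > lossimtulob  (by unconditioned shift, vowel merger, palatalisation, vowel merger)

lossimtulob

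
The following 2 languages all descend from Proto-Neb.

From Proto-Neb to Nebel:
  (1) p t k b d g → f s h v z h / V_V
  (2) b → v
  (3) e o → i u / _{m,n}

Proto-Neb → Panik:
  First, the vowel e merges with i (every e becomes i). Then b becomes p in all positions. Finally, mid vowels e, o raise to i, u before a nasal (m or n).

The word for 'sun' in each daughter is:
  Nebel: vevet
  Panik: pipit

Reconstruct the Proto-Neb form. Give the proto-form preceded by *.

Position 3: Nebel has v, Panik has p. Taking the neighbouring segments as reconstructed: Nebel v could go back to *b or *v; Panik p could go back to *p or *b — the one source consistent with every daughter is *b.
Position 1: Nebel has v, Panik has p. Taking the neighbouring segments as reconstructed: Nebel v could go back to *b or *v; Panik p could go back to *p or *b — the one source consistent with every daughter is *b.
Verify the candidate proto-form against each daughter:
Nebel: *bebet > bevet > vevet  (by intervocalic lenition, unconditioned shift)
Panik: *bebet
  bebet → bibit   [vowel merger]
  bibit → pipit   [unconditioned shift]
  pipit (rule 3 does not apply)
  giving Panik pipit.
Only *bebet yields all of Nebel vevet, Panik pipit.

*bebet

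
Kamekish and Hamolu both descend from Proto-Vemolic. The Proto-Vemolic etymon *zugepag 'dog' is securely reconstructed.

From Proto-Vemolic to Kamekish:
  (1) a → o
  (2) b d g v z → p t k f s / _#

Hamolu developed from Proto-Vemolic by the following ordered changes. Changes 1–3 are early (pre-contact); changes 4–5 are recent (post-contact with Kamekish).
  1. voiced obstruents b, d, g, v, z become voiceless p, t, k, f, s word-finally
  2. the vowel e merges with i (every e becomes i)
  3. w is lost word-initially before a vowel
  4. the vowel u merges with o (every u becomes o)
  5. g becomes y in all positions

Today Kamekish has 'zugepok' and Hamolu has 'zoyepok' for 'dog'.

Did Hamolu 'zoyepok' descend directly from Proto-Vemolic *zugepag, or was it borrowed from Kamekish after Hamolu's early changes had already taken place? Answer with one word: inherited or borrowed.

borrowed

If inherited, *zugepag would pass through all of Hamolu's changes:
Hamolu: start from *zugepag.
  rule 1 (final devoicing): zugepag → zugepak
  rule 2 (vowel merger): zugepak → zugipak
  rule 3: no change — zugipak
  rule 4 (vowel merger): zugipak → zogipak
  rule 5 (unconditioned shift): zogipak → zoyipak
  ⇒ Hamolu zoyipak
If borrowed from Kamekish 'zugepok' after the early changes, it would undergo only the recent ones:
  rule 4 (vowel merger): zugepok → zogepok
  rule 5 (unconditioned shift): zogepok → zoyepok
  ⇒ as a loan: zoyepok
Hamolu 'zoyepok' matches the loan outcome 'zoyepok', not the inherited 'zoyipak' — it skipped the early Hamolu changes, so it was borrowed from Kamekish.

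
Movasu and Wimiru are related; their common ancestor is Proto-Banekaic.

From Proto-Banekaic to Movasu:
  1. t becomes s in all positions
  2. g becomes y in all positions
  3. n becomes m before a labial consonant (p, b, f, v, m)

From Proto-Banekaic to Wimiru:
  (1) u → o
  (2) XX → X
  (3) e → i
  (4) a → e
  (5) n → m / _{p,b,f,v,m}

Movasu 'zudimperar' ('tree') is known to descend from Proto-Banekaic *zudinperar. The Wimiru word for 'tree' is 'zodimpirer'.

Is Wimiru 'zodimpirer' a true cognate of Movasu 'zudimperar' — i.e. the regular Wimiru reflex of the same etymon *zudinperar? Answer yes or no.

Derive the expected Wimiru reflex of *zudinperar:
Wimiru: *zudinperar > zodinperar > zodinpirar > zodinpirer > zodimpirer  (by vowel merger, vowel merger, vowel merger, nasal place assimilation)
Wimiru 'zodimpirer' matches the regular reflex exactly, so the pair is cognate.

yes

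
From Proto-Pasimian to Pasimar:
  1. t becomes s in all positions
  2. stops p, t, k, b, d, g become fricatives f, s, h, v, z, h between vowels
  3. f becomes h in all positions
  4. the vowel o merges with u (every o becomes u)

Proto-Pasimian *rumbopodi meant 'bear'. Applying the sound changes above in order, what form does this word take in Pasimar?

Pasimar: *rumbopodi > rumbofozi > rumbohozi > rumbuhuzi  (by intervocalic lenition, unconditioned shift, vowel merger)

rumbuhuzi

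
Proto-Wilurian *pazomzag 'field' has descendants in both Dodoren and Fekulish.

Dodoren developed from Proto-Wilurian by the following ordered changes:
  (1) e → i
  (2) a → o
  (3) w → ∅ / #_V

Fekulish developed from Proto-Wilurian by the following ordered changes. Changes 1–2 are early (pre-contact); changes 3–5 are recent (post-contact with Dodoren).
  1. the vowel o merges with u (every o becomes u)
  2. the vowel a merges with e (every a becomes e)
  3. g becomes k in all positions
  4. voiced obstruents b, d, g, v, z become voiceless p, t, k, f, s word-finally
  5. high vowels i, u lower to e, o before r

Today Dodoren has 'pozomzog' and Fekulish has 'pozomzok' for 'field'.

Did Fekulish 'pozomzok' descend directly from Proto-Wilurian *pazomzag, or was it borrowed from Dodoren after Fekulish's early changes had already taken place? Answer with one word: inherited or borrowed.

borrowed

If inherited, *pazomzag would pass through all of Fekulish's changes:
Fekulish: start from *pazomzag.
  rule 1 (vowel merger): pazomzag → pazumzag
  rule 2 (vowel merger): pazumzag → pezumzeg
  rule 3 (unconditioned shift): pezumzeg → pezumzek
  rule 4: no change — pezumzek
  rule 5: no change — pezumzek
  ⇒ Fekulish pezumzek
If borrowed from Dodoren 'pozomzog' after the early changes, it would undergo only the recent ones:
  rule 3 (unconditioned shift): pozomzog → pozomzok
  rule 4 (final devoicing): no change (pozomzok)
  rule 5 (pre-rhotic lowering): no change (pozomzok)
  ⇒ as a loan: pozomzok
Fekulish 'pozomzok' matches the loan outcome 'pozomzok', not the inherited 'pezumzek' — it skipped the early Fekulish changes, so it was borrowed from Dodoren.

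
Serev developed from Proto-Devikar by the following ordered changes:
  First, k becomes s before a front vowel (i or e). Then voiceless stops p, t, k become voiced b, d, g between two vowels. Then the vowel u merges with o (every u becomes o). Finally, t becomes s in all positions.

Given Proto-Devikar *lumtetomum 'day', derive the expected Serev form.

lomsedomom

Serev: start from *lumtetomum.
  rule 1: no change — lumtetomum
  rule 2 (intervocalic voicing): lumtetomum → lumtedomum
  rule 3 (vowel merger): lumtedomum → lomtedomom
  rule 4 (unconditioned shift): lomtedomom → lomsedomom
  ⇒ Serev lomsedomom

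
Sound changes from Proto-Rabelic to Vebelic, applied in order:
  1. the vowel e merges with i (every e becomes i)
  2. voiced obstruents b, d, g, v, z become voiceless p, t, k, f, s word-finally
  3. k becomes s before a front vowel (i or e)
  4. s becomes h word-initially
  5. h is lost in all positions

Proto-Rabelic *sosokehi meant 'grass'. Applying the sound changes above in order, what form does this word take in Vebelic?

ososii

Vebelic: *sosokehi
  sosokehi → sosokihi   [vowel merger]
  sosokihi (rule 2 does not apply)
  sosokihi → sososihi   [palatalisation]
  sososihi → hososihi   [debuccalisation]
  hososihi → ososii   [h-loss]
  giving Vebelic ososii.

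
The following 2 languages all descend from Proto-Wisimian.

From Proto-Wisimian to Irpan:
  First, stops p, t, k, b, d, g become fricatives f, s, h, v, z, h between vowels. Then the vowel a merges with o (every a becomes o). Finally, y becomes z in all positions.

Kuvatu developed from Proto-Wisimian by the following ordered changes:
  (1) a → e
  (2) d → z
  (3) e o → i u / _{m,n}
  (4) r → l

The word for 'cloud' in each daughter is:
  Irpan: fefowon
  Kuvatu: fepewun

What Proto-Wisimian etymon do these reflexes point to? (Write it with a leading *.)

*fepawon

Position 4: Irpan has o, Kuvatu has e. Taking the neighbouring segments as reconstructed: Irpan o could go back to *a or *o; Kuvatu e could go back to *a or *e — the one source consistent with every daughter is *a.
Position 3: Irpan has f, Kuvatu has p. Kuvatu preserves p here (none of its changes turn any other segment into p), so the proto-segment is *p.
Continuing position by position gives *fepawon; check it forward:
Irpan: *fepawon > fefawon > fefowon  (by intervocalic lenition, vowel merger)
Kuvatu: *fepawon > fepewon > fepewun  (by vowel merger, pre-nasal raising)
*fepawon is the unique common source.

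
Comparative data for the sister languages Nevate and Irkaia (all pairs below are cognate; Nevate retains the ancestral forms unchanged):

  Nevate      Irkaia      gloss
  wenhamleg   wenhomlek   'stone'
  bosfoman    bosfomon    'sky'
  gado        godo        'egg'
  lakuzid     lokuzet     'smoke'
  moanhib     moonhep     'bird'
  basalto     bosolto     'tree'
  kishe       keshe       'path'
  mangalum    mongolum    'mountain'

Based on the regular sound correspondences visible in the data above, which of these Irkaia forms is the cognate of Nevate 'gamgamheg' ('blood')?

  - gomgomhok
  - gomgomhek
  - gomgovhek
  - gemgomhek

gomgomhek

wenhamleg ~ wenhomlek — Nevate a corresponds to Irkaia o after a consonant, before a nasal.
wenhamleg ~ wenhomlek — Nevate g corresponds to Irkaia k word-finally.
Applying these to Nevate 'gamgamheg':
  gamgamheg → gomgamheg   (a→o after a consonant, before a nasal)
  gomgamheg → gomgomheg   (a→o after a consonant, before a nasal)
  gomgomheg → gomgomhek   (g→k word-finally)
So the Irkaia cognate is 'gomgomhek'.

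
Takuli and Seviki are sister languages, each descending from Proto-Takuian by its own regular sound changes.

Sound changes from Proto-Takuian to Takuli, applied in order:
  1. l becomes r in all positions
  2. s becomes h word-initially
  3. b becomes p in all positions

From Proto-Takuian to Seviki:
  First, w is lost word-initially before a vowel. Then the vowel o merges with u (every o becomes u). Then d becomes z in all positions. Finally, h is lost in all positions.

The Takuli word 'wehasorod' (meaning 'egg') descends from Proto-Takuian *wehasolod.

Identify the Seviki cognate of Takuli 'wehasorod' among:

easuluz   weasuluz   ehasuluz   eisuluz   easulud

easuluz

Seviki: *wehasolod
  wehasolod → ehasolod   [glide loss]
  ehasolod → ehasulud   [vowel merger]
  ehasulud → ehasuluz   [unconditioned shift]
  ehasuluz → easuluz   [h-loss]
  giving Seviki easuluz.
Only 'easuluz' matches the regular Seviki development of *wehasolod.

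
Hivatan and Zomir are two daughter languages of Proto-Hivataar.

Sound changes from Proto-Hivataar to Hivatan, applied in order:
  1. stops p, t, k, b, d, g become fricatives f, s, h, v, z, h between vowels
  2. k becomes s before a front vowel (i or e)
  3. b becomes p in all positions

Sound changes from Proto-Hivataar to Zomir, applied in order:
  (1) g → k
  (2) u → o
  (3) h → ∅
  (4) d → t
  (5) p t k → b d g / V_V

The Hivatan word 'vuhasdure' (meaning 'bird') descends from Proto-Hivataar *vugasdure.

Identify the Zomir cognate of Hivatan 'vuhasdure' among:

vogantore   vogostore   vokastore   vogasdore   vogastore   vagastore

Zomir: *vugasdure > vukasdure > vokasdore > vokastore > vogastore  (by unconditioned shift, vowel merger, unconditioned shift, intervocalic voicing)
The other candidates each miss or misapply at least one Zomir change.

vogastore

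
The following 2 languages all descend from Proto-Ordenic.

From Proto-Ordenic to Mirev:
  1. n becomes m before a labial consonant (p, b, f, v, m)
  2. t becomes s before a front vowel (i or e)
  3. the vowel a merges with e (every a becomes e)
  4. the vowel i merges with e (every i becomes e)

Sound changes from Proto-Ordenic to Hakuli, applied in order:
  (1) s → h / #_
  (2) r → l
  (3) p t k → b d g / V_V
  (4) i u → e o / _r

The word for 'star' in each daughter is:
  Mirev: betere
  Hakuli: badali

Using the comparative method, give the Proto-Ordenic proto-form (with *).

*batari

Position 6: Mirev has e, Hakuli has i. Hakuli preserves i here (none of its changes turn any other segment into i), so the proto-segment is *i.
Position 5: Mirev has r, Hakuli has l. Mirev preserves r here (none of its changes turn any other segment into r), so the proto-segment is *r.
Verify the candidate proto-form against each daughter:
Mirev: *batari
  batari (rule 1 does not apply)
  batari (rule 2 does not apply)
  batari → beteri   [vowel merger]
  beteri → betere   [vowel merger]
  giving Mirev betere.
Hakuli: *batari > batali > badali  (by unconditioned shift, intervocalic voicing)
*batari is the unique common source.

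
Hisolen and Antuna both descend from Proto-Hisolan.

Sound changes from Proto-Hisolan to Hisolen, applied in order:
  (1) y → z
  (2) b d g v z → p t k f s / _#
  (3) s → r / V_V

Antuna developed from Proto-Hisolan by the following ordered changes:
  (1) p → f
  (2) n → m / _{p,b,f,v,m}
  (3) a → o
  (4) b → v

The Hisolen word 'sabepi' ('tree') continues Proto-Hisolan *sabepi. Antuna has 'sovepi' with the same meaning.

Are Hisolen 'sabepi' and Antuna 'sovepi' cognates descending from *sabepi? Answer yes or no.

no

Derive the expected Antuna reflex of *sabepi:
Antuna: start from *sabepi.
  rule 1 (unconditioned shift): sabepi → sabefi
  rule 2: no change — sabefi
  rule 3 (vowel merger): sabefi → sobefi
  rule 4 (unconditioned shift): sobefi → sovefi
  ⇒ Antuna sovefi
The regular Antuna reflex would be 'sovefi', but the attested form is 'sovepi'. The correspondence is irregular, so they are not cognates (the Antuna form has a different source).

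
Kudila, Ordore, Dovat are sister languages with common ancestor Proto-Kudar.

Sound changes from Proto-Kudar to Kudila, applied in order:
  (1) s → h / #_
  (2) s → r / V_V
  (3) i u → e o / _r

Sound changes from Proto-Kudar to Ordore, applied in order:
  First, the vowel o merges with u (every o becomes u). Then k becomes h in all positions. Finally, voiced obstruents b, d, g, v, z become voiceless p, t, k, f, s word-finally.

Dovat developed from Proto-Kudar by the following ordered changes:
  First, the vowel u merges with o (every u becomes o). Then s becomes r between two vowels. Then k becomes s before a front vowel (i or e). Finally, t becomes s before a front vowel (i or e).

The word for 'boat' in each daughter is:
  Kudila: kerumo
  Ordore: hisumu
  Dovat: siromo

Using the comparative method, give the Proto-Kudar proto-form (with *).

Position 4: Kudila has u, Ordore has u, Dovat has o. Kudila preserves u here (none of its changes turn any other segment into u), so the proto-segment is *u.
Position 3: Kudila has r, Ordore has s, Dovat has r. Taking the neighbouring segments as reconstructed: Kudila r could go back to *s or *r; Ordore s can only go back to *s; Dovat r could go back to *s or *r — the one source consistent with every daughter is *s.
Verify the candidate proto-form against each daughter:
Kudila: *kisumo
  kisumo (rule 1 does not apply)
  kisumo → kirumo   [rhotacism]
  kirumo → kerumo   [pre-rhotic lowering]
  giving Kudila kerumo.
Ordore: start from *kisumo.
  rule 1 (vowel merger): kisumo → kisumu
  rule 2 (unconditioned shift): kisumu → hisumu
  rule 3: no change — hisumu
  ⇒ Ordore hisumu
Dovat: start from *kisumo.
  rule 1 (vowel merger): kisumo → kisomo
  rule 2 (rhotacism): kisomo → kiromo
  rule 3 (palatalisation): kiromo → siromo
  rule 4: no change — siromo
  ⇒ Dovat siromo
*kisumo is the unique common source.

*kisumo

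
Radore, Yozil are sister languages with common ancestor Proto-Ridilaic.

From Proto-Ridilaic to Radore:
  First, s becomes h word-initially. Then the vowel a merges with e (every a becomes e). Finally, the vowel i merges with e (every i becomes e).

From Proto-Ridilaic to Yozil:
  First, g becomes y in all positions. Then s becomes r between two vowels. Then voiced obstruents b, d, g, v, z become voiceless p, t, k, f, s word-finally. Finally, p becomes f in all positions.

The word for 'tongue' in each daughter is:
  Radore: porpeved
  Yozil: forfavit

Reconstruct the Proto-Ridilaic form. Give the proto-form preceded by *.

Position 1: Radore has p, Yozil has f. Radore preserves p here (none of its changes turn any other segment into p), so the proto-segment is *p.
Position 4: Radore has p, Yozil has f. Radore preserves p here (none of its changes turn any other segment into p), so the proto-segment is *p.
Verify the candidate proto-form against each daughter:
Radore: *porpavid
  porpavid (rule 1 does not apply)
  porpavid → porpevid   [vowel merger]
  porpevid → porpeved   [vowel merger]
  giving Radore porpeved.
Yozil: *porpavid > porpavit > forfavit  (by final devoicing, unconditioned shift)
Only *porpavid yields all of Radore porpeved, Yozil forfavit.

*porpavid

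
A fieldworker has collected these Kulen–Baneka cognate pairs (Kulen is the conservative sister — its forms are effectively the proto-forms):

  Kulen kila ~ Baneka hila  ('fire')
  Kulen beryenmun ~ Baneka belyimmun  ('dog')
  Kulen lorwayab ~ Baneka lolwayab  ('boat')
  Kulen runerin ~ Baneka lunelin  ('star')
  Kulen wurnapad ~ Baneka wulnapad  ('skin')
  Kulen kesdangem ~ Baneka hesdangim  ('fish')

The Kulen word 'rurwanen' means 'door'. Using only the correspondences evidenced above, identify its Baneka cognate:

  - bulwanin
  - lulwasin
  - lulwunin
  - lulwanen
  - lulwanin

lulwanin

runerin ~ lunelin — Kulen r corresponds to Baneka l word-initially before a back vowel.
beryenmun ~ belyimmun, lorwayab ~ lolwayab — Kulen r corresponds to Baneka l after a vowel, before a consonant other than r, m, n, p, b, f, v.
beryenmun ~ belyimmun — Kulen e corresponds to Baneka i after a consonant, before a nasal.
Applying these to Kulen 'rurwanen':
  rurwanen → lurwanen   (r→l word-initially before a back vowel)
  lurwanen → lulwanen   (r→l after a vowel, before a consonant other than r, m, n, p, b, f, v)
  lulwanen → lulwanin   (e→i after a consonant, before a nasal)
So the Baneka cognate is 'lulwanin'.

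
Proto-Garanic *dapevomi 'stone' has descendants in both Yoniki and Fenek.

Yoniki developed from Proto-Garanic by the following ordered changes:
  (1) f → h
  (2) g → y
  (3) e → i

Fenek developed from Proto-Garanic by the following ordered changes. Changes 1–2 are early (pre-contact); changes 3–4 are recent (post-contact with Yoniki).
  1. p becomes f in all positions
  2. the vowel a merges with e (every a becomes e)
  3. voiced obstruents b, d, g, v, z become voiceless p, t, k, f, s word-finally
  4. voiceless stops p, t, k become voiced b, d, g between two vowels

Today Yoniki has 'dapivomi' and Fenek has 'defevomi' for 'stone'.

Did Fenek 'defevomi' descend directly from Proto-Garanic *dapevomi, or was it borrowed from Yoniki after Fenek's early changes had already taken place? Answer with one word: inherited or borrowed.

inherited

If inherited, *dapevomi would pass through all of Fenek's changes:
Fenek: *dapevomi > dafevomi > defevomi  (by unconditioned shift, vowel merger)
If borrowed from Yoniki 'dapivomi' after the early changes, it would undergo only the recent ones:
  rule 3 (final devoicing): no change (dapivomi)
  rule 4 (intervocalic voicing): dapivomi → dabivomi
  ⇒ as a loan: dabivomi
Fenek 'defevomi' matches the inherited outcome exactly, so it is an inherited cognate, not a loan.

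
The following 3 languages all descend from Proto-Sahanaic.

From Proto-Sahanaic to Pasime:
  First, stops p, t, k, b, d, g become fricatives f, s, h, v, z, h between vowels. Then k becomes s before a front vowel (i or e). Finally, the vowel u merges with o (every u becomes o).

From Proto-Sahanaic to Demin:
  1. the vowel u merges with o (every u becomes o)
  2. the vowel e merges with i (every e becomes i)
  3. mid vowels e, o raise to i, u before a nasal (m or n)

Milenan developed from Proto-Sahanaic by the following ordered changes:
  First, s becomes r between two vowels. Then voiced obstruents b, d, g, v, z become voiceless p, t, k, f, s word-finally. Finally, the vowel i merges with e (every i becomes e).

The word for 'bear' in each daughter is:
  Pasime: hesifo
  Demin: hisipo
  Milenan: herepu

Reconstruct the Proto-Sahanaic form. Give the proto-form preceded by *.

*hesipu

Position 6: Pasime has o, Demin has o, Milenan has u. Milenan preserves u here (none of its changes turn any other segment into u), so the proto-segment is *u.
Position 4: Pasime has i, Demin has i, Milenan has e. Pasime preserves i here (none of its changes turn any other segment into i), so the proto-segment is *i.
Position 5: Pasime has f, Demin has p, Milenan has p. Demin preserves p here (none of its changes turn any other segment into p), so the proto-segment is *p.
Continuing position by position gives *hesipu; check it forward:
Pasime: *hesipu > hesifu > hesifo  (by intervocalic lenition, vowel merger)
Demin: *hesipu > hesipo > hisipo  (by vowel merger, vowel merger)
Milenan: start from *hesipu.
  rule 1 (rhotacism): hesipu → heripu
  rule 2: no change — heripu
  rule 3 (vowel merger): heripu → herepu
  ⇒ Milenan herepu
No other proto-form is consistent with every reflex, so the reconstruction is *hesipu.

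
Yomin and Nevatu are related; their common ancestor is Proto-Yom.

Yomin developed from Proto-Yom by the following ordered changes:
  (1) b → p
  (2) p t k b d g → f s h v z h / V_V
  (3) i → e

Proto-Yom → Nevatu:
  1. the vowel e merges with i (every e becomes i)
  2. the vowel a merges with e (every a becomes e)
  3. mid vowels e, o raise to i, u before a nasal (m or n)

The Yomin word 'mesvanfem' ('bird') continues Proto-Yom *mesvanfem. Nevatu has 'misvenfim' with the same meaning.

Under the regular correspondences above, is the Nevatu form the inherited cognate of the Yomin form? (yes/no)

no

Derive the expected Nevatu reflex of *mesvanfem:
Nevatu: *mesvanfem > misvanfim > misvenfim > misvinfim  (by vowel merger, vowel merger, pre-nasal raising)
The regular Nevatu reflex would be 'misvinfim', but the attested form is 'misvenfim'. The correspondence is irregular, so they are not cognates (the Nevatu form has a different source).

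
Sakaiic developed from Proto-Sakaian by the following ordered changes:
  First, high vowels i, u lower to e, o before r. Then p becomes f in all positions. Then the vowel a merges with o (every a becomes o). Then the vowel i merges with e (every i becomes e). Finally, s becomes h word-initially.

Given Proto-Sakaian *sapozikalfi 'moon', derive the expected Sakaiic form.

Sakaiic: *sapozikalfi > safozikalfi > sofozikolfi > sofozekolfe > hofozekolfe  (by unconditioned shift, vowel merger, vowel merger, debuccalisation)

hofozekolfe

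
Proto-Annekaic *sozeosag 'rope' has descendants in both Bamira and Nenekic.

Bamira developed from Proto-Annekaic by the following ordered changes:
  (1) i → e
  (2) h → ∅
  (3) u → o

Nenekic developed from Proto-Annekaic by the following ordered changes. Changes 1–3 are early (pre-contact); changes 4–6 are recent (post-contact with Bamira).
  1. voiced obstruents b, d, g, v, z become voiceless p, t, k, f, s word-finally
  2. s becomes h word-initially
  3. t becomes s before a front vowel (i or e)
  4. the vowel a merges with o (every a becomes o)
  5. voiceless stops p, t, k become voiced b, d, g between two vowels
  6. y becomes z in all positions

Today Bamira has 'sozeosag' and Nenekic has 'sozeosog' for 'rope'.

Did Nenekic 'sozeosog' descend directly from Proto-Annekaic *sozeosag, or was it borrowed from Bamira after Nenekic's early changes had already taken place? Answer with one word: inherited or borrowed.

If inherited, *sozeosag would pass through all of Nenekic's changes:
Nenekic: *sozeosag
  sozeosag → sozeosak   [final devoicing]
  sozeosak → hozeosak   [debuccalisation]
  hozeosak (rule 3 does not apply)
  hozeosak → hozeosok   [vowel merger]
  hozeosok (rule 5 does not apply)
  hozeosok (rule 6 does not apply)
  giving Nenekic hozeosok.
If borrowed from Bamira 'sozeosag' after the early changes, it would undergo only the recent ones:
  rule 4 (vowel merger): sozeosag → sozeosog
  rule 5 (intervocalic voicing): no change (sozeosog)
  rule 6 (unconditioned shift): no change (sozeosog)
  ⇒ as a loan: sozeosog
Nenekic 'sozeosog' matches the loan outcome 'sozeosog', not the inherited 'hozeosok' — it skipped the early Nenekic changes, so it was borrowed from Bamira.

borrowed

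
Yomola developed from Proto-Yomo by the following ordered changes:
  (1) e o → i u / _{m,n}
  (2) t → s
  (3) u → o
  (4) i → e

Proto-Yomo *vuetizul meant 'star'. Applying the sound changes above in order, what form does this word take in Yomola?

Yomola: *vuetizul > vuesizul > voesizol > voesezol  (by unconditioned shift, vowel merger, vowel merger)

voesezol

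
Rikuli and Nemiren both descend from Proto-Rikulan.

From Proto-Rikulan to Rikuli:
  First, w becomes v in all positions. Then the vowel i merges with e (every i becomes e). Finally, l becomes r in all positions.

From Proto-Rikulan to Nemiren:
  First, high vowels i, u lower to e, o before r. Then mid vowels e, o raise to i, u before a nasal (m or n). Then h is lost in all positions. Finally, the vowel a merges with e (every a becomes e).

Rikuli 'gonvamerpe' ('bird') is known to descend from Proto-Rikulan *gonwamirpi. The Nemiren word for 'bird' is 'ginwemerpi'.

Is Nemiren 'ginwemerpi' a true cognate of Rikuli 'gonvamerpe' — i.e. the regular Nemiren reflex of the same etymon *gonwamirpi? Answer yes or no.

no

Derive the expected Nemiren reflex of *gonwamirpi:
Nemiren: start from *gonwamirpi.
  rule 1 (pre-rhotic lowering): gonwamirpi → gonwamerpi
  rule 2 (pre-nasal raising): gonwamerpi → gunwamerpi
  rule 3: no change — gunwamerpi
  rule 4 (vowel merger): gunwamerpi → gunwemerpi
  ⇒ Nemiren gunwemerpi
The regular Nemiren reflex would be 'gunwemerpi', but the attested form is 'ginwemerpi'. The correspondence is irregular, so they are not cognates (the Nemiren form has a different source).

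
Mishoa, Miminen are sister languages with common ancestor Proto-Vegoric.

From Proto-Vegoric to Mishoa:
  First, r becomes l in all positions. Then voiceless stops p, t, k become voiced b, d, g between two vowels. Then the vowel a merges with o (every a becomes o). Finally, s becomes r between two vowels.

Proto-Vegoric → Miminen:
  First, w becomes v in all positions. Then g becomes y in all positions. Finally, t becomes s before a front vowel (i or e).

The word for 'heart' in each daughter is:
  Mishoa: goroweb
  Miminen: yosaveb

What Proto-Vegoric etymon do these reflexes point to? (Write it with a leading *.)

*gosaweb

Position 4: Mishoa has o, Miminen has a. Miminen preserves a here (none of its changes turn any other segment into a), so the proto-segment is *a.
Position 3: Mishoa has r, Miminen has s. In Mishoa, r can only continue *s, so the proto-segment is *s.
Continuing position by position gives *gosaweb; check it forward:
Mishoa: start from *gosaweb.
  rule 1: no change — gosaweb
  rule 2: no change — gosaweb
  rule 3 (vowel merger): gosaweb → gosoweb
  rule 4 (rhotacism): gosoweb → goroweb
  ⇒ Mishoa goroweb
Miminen: *gosaweb > gosaveb > yosaveb  (by unconditioned shift, unconditioned shift)
Only *gosaweb yields all of Mishoa goroweb, Miminen yosaveb.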